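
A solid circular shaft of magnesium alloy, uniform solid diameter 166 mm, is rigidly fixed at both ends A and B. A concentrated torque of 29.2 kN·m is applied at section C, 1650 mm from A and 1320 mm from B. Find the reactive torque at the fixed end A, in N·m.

With uniform GJ and both ends fixed, compatibility θ_AC = θ_CB gives T_A·a = T_B·b, together with T_A + T_B = T₀.
T_A = T₀·b/(a+b) = 29200·1320/2970 = 12980 N·m; T_B = 16220 N·m.

13000 N·m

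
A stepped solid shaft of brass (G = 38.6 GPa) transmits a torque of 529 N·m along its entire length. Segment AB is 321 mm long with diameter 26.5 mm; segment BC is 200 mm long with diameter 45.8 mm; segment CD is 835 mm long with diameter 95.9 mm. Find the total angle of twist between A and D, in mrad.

J_AB = π(0.0265)⁴/32 = 4.84×10^-8 m⁴; J_BC = π(0.0458)⁴/32 = 4.32×10^-7 m⁴; J_CD = π(0.0959)⁴/32 = 8.30×10^-6 m⁴.
θ = (T/G)·Σ L_i/J_i = (529.0/38.6×10⁹)·(0.321/4.84×10^-8 + 0.200/4.32×10^-7 + 0.835/8.30×10^-6) = 0.09859 rad.

98.6 mrad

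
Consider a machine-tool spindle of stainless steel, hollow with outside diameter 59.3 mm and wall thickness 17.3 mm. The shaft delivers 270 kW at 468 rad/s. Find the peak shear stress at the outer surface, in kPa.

14500 kPa

ω = 468 rad/s, so T = P/ω = 270×10³ / 468.0 = 576.9 N·m.
J = π(d_o⁴ − d_i⁴)/32 = π(0.0593⁴ − 0.0247⁴)/32 = 1.177×10^-6 m⁴.
τ_max = T·r/J = 576.9 × 0.0296 / 1.177×10^-6 = 1.453×10^7 Pa.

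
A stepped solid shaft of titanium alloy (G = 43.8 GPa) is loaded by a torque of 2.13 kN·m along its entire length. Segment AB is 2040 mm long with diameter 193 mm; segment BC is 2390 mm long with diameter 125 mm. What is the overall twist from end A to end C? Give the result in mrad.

J_AB = π(0.193)⁴/32 = 1.36×10^-4 m⁴; J_BC = π(0.125)⁴/32 = 2.40×10^-5 m⁴.
θ = (T/G)·Σ L_i/J_i = (2130/43.8×10⁹)·(2.04/1.36×10^-4 + 2.39/2.40×10^-5) = 5.577×10^-3 rad.

5.58 mrad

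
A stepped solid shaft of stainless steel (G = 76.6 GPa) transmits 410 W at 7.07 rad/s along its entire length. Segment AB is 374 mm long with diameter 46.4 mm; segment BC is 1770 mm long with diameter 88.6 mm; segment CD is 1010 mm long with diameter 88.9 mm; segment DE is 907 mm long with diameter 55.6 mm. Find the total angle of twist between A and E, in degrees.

0.0974°

ω = 7.07 rad/s, so T = P/ω = 410 / 7.070 = 57.99 N·m.
J_AB = π(0.0464)⁴/32 = 4.55×10^-7 m⁴; J_BC = π(0.0886)⁴/32 = 6.05×10^-6 m⁴; J_CD = π(0.0889)⁴/32 = 6.13×10^-6 m⁴; J_DE = π(0.0556)⁴/32 = 9.38×10^-7 m⁴.
θ = (T/G)·Σ L_i/J_i = (57.99/76.6×10⁹)·(0.374/4.55×10^-7 + 1.77/6.05×10^-6 + 1.01/6.13×10^-6 + 0.907/9.38×10^-7) = 1.700×10^-3 rad.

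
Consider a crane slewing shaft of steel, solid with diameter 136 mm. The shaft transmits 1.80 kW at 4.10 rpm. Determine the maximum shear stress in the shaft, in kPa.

ω = 2π·4.10/60 = 0.4294 rad/s, so T = P/ω = 1.80×10³ / 0.4294 = 4192 N·m.
J = πd⁴/32 = π(0.136)⁴/32 = 3.359×10^-5 m⁴.
τ_max = T·r/J = 4192 × 0.0680 / 3.359×10^-5 = 8.488×10^6 Pa.

8490 kPa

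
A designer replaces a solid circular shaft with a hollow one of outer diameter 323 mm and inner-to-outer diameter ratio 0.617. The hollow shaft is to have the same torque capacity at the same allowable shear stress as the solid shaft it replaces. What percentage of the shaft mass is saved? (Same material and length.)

Equal τ_max and T ⇒ the solid shaft needs d_s³ = d_o³(1−k⁴), so d_s = 323·(1−0.617⁴)^(1/3) = 306.6 mm.
Area ratio A_h/A_s = d_o²(1−k²)/d_s² = (1−k²)/(1−k⁴)^(2/3) = 0.6874.
Mass saving = 1 − 0.6874 = 31.3 %.

31.3 %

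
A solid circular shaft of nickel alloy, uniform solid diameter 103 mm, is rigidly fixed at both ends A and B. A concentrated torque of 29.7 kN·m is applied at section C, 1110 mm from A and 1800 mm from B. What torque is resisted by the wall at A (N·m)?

With uniform GJ and both ends fixed, compatibility θ_AC = θ_CB gives T_A·a = T_B·b, together with T_A + T_B = T₀.
T_A = T₀·b/(a+b) = 29700·1800/2910 = 18370 N·m; T_B = 11330 N·m.

18400 N·m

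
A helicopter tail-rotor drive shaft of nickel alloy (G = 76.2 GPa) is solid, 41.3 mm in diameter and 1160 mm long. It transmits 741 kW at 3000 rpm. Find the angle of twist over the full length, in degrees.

7.20°

ω = 2π·3000/60 = 314.2 rad/s, so T = P/ω = 741×10³ / 314.2 = 2359 N·m.
J = πd⁴/32 = π(0.0413)⁴/32 = 2.856×10^-7 m⁴.
θ = T·L/(G·J) = 2359 × 1.16 / (76.2×10⁹ × 2.856×10^-7) = 0.1257 rad.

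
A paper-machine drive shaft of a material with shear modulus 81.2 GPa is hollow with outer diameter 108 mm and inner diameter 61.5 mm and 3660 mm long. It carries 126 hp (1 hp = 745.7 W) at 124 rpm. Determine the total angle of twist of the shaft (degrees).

ω = 2π·124/60 = 12.99 rad/s, so T = P/ω = 126×745.7 / 12.99 = 7236 N·m.
J = π(d_o⁴ − d_i⁴)/32 = π(0.108⁴ − 0.0615⁴)/32 = 1.195×10^-5 m⁴.
θ = T·L/(G·J) = 7236 × 3.66 / (81.2×10⁹ × 1.195×10^-5) = 0.02729 rad.

1.56°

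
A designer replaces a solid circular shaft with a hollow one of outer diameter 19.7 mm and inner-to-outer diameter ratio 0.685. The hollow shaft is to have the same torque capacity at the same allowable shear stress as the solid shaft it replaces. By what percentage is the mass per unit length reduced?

37.4 %

Equal τ_max and T ⇒ the solid shaft needs d_s³ = d_o³(1−k⁴), so d_s = 19.7·(1−0.685⁴)^(1/3) = 18.13 mm.
Area ratio A_h/A_s = d_o²(1−k²)/d_s² = (1−k²)/(1−k⁴)^(2/3) = 0.6265.
Mass saving = 1 − 0.6265 = 37.4 %.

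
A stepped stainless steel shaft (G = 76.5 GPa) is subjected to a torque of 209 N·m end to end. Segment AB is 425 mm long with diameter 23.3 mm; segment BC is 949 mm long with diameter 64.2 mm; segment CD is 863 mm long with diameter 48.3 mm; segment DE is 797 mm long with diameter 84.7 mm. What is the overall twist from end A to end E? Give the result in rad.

0.0465 rad

J_AB = π(0.0233)⁴/32 = 2.89×10^-8 m⁴; J_BC = π(0.0642)⁴/32 = 1.67×10^-6 m⁴; J_CD = π(0.0483)⁴/32 = 5.34×10^-7 m⁴; J_DE = π(0.0847)⁴/32 = 5.05×10^-6 m⁴.
θ = (T/G)·Σ L_i/J_i = (209.0/76.5×10⁹)·(0.425/2.89×10^-8 + 0.949/1.67×10^-6 + 0.863/5.34×10^-7 + 0.797/5.05×10^-6) = 0.04653 rad.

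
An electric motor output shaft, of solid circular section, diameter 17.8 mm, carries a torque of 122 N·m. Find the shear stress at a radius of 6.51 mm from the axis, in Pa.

8.06e7 Pa

J = πd⁴/32 = π(0.0178)⁴/32 = 9.856×10^-9 m⁴.
Shear stress varies linearly with radius: τ = T·r/J = 122.0 × 0.00651 / 9.856×10^-9 = 8.059×10^7 Pa.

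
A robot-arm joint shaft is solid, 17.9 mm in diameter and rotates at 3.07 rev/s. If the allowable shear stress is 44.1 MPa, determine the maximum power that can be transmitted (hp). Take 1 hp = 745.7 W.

J = πd⁴/32 = π(0.0179)⁴/32 = 1.008×10^-8 m⁴.
T_max = τ_allow·J/r = 4.41×10^7 × 1.008×10^-8 / 0.00895 = 49.66 N·m.
ω = 2π·3.07 = 19.29 rad/s, so P_max = T_max·ω = 958.0 W.

1.28 hp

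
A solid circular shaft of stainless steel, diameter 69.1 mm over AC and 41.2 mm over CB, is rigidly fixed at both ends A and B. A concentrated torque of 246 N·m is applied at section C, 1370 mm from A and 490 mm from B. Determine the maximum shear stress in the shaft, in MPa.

4.68 MPa

Compatibility: T_A·a/J_AC = T_B·b/J_CB with T_A + T_B = T₀.
J_AC = 2.24×10^-6 m⁴, J_CB = 2.83×10^-7 m⁴, so T_A = T₀·(J_AC/a)/((J_AC/a)+(J_CB/b)) = 181.8 N·m, T_B = 64.23 N·m.
τ in each portion: τ_AC = 2.81×10^6 Pa, τ_CB = 4.68×10^6 Pa; maximum is in CB.
τ_max = T_CB·r/J = 64.23·0.0206/2.83×10^-7 = 4.677×10^6 Pa.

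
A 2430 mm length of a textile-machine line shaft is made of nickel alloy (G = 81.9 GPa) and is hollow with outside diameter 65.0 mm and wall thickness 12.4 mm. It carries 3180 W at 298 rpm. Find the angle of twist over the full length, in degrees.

0.116°

ω = 2π·298/60 = 31.21 rad/s, so T = P/ω = 3180 / 31.21 = 101.9 N·m.
J = π(d_o⁴ − d_i⁴)/32 = π(0.0650⁴ − 0.0402⁴)/32 = 1.496×10^-6 m⁴.
θ = T·L/(G·J) = 101.9 × 2.43 / (81.9×10⁹ × 1.496×10^-6) = 2.021×10^-3 rad.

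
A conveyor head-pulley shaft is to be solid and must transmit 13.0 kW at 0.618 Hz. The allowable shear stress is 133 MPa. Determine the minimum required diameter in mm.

50.4 mm

ω = 2π·0.618 = 3.883 rad/s, so T = P/ω = 13.0×10³ / 3.883 = 3348 N·m.
For a solid shaft τ_max = 16T/(πd³), so d = (16T/(π τ_allow))^(1/3) = (16·3348/(π·1.33×10^8))^(1/3) = 0.05042 m.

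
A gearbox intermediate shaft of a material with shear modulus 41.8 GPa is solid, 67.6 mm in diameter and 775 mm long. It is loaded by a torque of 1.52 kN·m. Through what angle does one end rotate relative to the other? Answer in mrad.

J = πd⁴/32 = π(0.0676)⁴/32 = 2.050×10^-6 m⁴.
θ = T·L/(G·J) = 1520 × 0.775 / (41.8×10⁹ × 2.050×10^-6) = 0.01375 rad.

13.7 mrad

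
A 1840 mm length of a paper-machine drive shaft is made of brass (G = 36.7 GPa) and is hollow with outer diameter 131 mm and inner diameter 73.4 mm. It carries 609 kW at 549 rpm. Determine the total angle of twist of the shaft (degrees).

ω = 2π·549/60 = 57.49 rad/s, so T = P/ω = 609×10³ / 57.49 = 10590 N·m.
J = π(d_o⁴ − d_i⁴)/32 = π(0.131⁴ − 0.0734⁴)/32 = 2.606×10^-5 m⁴.
θ = T·L/(G·J) = 10590 × 1.84 / (36.7×10⁹ × 2.606×10^-5) = 0.02038 rad.

1.17°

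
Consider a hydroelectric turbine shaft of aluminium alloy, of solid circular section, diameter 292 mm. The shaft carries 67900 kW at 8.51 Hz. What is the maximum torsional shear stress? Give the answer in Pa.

ω = 2π·8.51 = 53.47 rad/s, so T = P/ω = 67900×10³ / 53.47 = 1.270e6 N·m.
J = πd⁴/32 = π(0.292)⁴/32 = 7.137×10^-4 m⁴.
τ_max = T·r/J = 1.270e6 × 0.146 / 7.137×10^-4 = 2.598×10^8 Pa.

2.60e8 Pa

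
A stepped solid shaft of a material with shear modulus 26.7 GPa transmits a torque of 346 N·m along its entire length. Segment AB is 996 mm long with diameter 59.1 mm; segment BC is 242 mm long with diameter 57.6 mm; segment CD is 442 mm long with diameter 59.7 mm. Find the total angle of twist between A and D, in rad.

0.0183 rad

J_AB = π(0.0591)⁴/32 = 1.20×10^-6 m⁴; J_BC = π(0.0576)⁴/32 = 1.08×10^-6 m⁴; J_CD = π(0.0597)⁴/32 = 1.25×10^-6 m⁴.
θ = (T/G)·Σ L_i/J_i = (346.0/26.7×10⁹)·(0.996/1.20×10^-6 + 0.242/1.08×10^-6 + 0.442/1.25×10^-6) = 0.01827 rad.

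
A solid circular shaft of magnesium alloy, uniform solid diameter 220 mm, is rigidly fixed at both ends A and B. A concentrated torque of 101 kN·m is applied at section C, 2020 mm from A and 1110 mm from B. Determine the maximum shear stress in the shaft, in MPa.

With uniform GJ and both ends fixed, compatibility θ_AC = θ_CB gives T_A·a = T_B·b, together with T_A + T_B = T₀.
T_A = T₀·b/(a+b) = 101000·1110/3130 = 35820 N·m; T_B = 65180 N·m.
τ in each portion: τ_AC = 1.71×10^7 Pa, τ_CB = 3.12×10^7 Pa; maximum is in CB.
τ_max = T_CB·r/J = 65180·0.110/2.30×10^-4 = 3.118×10^7 Pa.

31.2 MPa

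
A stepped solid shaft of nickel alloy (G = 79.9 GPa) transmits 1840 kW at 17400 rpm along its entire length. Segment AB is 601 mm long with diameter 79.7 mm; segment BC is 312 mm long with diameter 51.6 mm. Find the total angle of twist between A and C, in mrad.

7.58 mrad

ω = 2π·17400/60 = 1822 rad/s, so T = P/ω = 1840×10³ / 1822 = 1010 N·m.
J_AB = π(0.0797)⁴/32 = 3.96×10^-6 m⁴; J_BC = π(0.0516)⁴/32 = 6.96×10^-7 m⁴.
θ = (T/G)·Σ L_i/J_i = (1010/79.9×10⁹)·(0.601/3.96×10^-6 + 0.312/6.96×10^-7) = 7.583×10^-3 rad.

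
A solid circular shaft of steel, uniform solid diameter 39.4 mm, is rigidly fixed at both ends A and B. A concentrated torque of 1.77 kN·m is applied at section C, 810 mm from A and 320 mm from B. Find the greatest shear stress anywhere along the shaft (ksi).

With uniform GJ and both ends fixed, compatibility θ_AC = θ_CB gives T_A·a = T_B·b, together with T_A + T_B = T₀.
T_A = T₀·b/(a+b) = 1770·320/1130 = 501.2 N·m; T_B = 1269 N·m.
τ in each portion: τ_AC = 4.17×10^7 Pa, τ_CB = 1.06×10^8 Pa; maximum is in CB.
τ_max = T_CB·r/J = 1269·0.0197/2.37×10^-7 = 1.056×10^8 Pa.

15.3 ksi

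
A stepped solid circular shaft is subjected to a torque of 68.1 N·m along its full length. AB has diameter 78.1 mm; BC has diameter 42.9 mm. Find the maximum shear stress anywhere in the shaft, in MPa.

Under the same torque, τ_max = 16T/(πd³) is largest where d is smallest — segment BC (d = 42.9 mm).
τ_max = 16·68.10/(π·(0.0429)³) = 4.393×10^6 Pa.

4.39 MPa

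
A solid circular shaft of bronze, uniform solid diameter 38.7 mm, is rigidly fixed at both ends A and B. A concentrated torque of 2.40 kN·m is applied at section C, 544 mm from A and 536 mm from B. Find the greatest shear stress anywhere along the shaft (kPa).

With uniform GJ and both ends fixed, compatibility θ_AC = θ_CB gives T_A·a = T_B·b, together with T_A + T_B = T₀.
T_A = T₀·b/(a+b) = 2400·536/1080 = 1191 N·m; T_B = 1209 N·m.
τ in each portion: τ_AC = 1.05×10^8 Pa, τ_CB = 1.06×10^8 Pa; maximum is in CB.
τ_max = T_CB·r/J = 1209·0.0194/2.20×10^-7 = 1.062×10^8 Pa.

106000 kPa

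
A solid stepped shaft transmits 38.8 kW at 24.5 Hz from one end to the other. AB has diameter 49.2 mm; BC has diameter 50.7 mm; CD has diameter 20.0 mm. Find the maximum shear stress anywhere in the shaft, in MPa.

160 MPa

ω = 2π·24.5 = 153.9 rad/s, so T = P/ω = 38.8×10³ / 153.9 = 252.0 N·m.
Under the same torque, τ_max = 16T/(πd³) is largest where d is smallest — segment CD (d = 20.0 mm).
τ_max = 16·252.0/(π·(0.0200)³) = 1.605×10^8 Pa.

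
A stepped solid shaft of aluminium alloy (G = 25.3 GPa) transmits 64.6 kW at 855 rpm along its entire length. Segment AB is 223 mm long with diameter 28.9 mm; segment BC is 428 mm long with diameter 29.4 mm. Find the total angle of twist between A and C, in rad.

0.259 rad

ω = 2π·855/60 = 89.54 rad/s, so T = P/ω = 64.6×10³ / 89.54 = 721.5 N·m.
J_AB = π(0.0289)⁴/32 = 6.85×10^-8 m⁴; J_BC = π(0.0294)⁴/32 = 7.33×10^-8 m⁴.
θ = (T/G)·Σ L_i/J_i = (721.5/25.3×10⁹)·(0.223/6.85×10^-8 + 0.428/7.33×10^-8) = 0.2593 rad.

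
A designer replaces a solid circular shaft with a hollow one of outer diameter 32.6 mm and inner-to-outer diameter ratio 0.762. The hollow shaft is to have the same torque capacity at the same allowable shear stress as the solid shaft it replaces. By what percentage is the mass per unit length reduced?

44.8 %

Equal τ_max and T ⇒ the solid shaft needs d_s³ = d_o³(1−k⁴), so d_s = 32.6·(1−0.762⁴)^(1/3) = 28.42 mm.
Area ratio A_h/A_s = d_o²(1−k²)/d_s² = (1−k²)/(1−k⁴)^(2/3) = 0.5516.
Mass saving = 1 − 0.5516 = 44.8 %.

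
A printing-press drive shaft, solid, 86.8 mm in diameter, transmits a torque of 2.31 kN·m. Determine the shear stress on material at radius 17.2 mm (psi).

J = πd⁴/32 = π(0.0868)⁴/32 = 5.573×10^-6 m⁴.
Shear stress varies linearly with radius: τ = T·r/J = 2310 × 0.0172 / 5.573×10^-6 = 7.130×10^6 Pa.

1030 psi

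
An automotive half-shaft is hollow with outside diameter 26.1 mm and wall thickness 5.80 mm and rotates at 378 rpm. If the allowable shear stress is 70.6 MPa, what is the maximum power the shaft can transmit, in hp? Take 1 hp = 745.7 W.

J = π(d_o⁴ − d_i⁴)/32 = π(0.0261⁴ − 0.0145⁴)/32 = 4.122×10^-8 m⁴.
T_max = τ_allow·J/r = 7.06×10^7 × 4.122×10^-8 / 0.0131 = 223.0 N·m.
ω = 2π·378/60 = 39.58 rad/s, so P_max = T_max·ω = 8827 W.

11.8 hp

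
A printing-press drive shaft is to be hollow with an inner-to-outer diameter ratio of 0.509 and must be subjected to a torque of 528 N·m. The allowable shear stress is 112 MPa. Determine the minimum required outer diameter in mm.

For a hollow shaft with d_i/d_o = 0.509: τ_max = 16T/(π d_o³ (1−k⁴)), so d_o = [16T/(π τ_allow (1−k⁴))]^(1/3) = [16·528.0/(π·1.12×10^8·0.9329)]^(1/3) = 0.02952 m.

29.5 mm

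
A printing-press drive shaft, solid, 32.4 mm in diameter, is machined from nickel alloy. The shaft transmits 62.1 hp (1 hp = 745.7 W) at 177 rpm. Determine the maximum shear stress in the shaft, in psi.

54300 psi

ω = 2π·177/60 = 18.54 rad/s, so T = P/ω = 62.1×745.7 / 18.54 = 2498 N·m.
J = πd⁴/32 = π(0.0324)⁴/32 = 1.082×10^-7 m⁴.
τ_max = T·r/J = 2498 × 0.0162 / 1.082×10^-7 = 3.741×10^8 Pa.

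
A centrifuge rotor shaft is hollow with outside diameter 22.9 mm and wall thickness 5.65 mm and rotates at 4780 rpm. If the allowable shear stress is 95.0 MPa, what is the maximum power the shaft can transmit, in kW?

105 kW

J = π(d_o⁴ − d_i⁴)/32 = π(0.0229⁴ − 0.0116⁴)/32 = 2.522×10^-8 m⁴.
T_max = τ_allow·J/r = 9.50×10^7 × 2.522×10^-8 / 0.0115 = 209.3 N·m.
ω = 2π·4780/60 = 500.6 rad/s, so P_max = T_max·ω = 1.047×10^5 W.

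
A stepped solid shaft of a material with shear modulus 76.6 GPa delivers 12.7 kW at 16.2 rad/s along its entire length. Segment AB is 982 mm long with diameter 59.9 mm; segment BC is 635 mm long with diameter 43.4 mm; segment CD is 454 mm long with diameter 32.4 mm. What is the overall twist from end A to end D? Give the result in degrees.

3.99°

ω = 16.2 rad/s, so T = P/ω = 12.7×10³ / 16.20 = 784.0 N·m.
J_AB = π(0.0599)⁴/32 = 1.26×10^-6 m⁴; J_BC = π(0.0434)⁴/32 = 3.48×10^-7 m⁴; J_CD = π(0.0324)⁴/32 = 1.08×10^-7 m⁴.
θ = (T/G)·Σ L_i/J_i = (784.0/76.6×10⁹)·(0.982/1.26×10^-6 + 0.635/3.48×10^-7 + 0.454/1.08×10^-7) = 0.06956 rad.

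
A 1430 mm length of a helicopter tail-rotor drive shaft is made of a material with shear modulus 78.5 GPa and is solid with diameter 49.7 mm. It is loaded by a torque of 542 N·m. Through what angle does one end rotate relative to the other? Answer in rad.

0.0165 rad

J = πd⁴/32 = π(0.0497)⁴/32 = 5.990×10^-7 m⁴.
θ = T·L/(G·J) = 542.0 × 1.43 / (78.5×10⁹ × 5.990×10^-7) = 0.01648 rad.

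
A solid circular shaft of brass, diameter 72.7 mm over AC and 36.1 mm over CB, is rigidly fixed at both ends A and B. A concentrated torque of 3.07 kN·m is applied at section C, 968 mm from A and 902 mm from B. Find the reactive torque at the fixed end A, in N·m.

2880 N·m

Compatibility: T_A·a/J_AC = T_B·b/J_CB with T_A + T_B = T₀.
J_AC = 2.74×10^-6 m⁴, J_CB = 1.67×10^-7 m⁴, so T_A = T₀·(J_AC/a)/((J_AC/a)+(J_CB/b)) = 2882 N·m, T_B = 188.0 N·m.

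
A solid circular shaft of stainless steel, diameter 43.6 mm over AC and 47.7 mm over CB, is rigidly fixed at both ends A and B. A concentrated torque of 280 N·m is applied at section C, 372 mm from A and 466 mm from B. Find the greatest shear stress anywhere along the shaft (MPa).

Compatibility: T_A·a/J_AC = T_B·b/J_CB with T_A + T_B = T₀.
J_AC = 3.55×10^-7 m⁴, J_CB = 5.08×10^-7 m⁴, so T_A = T₀·(J_AC/a)/((J_AC/a)+(J_CB/b)) = 130.6 N·m, T_B = 149.4 N·m.
τ in each portion: τ_AC = 8.03×10^6 Pa, τ_CB = 7.01×10^6 Pa; maximum is in AC.
τ_max = T_AC·r/J = 130.6·0.0218/3.55×10^-7 = 8.026×10^6 Pa.

8.03 MPa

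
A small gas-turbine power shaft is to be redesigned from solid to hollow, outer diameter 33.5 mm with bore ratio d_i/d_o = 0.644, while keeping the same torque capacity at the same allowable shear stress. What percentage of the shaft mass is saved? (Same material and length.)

Equal τ_max and T ⇒ the solid shaft needs d_s³ = d_o³(1−k⁴), so d_s = 33.5·(1−0.644⁴)^(1/3) = 31.46 mm.
Area ratio A_h/A_s = d_o²(1−k²)/d_s² = (1−k²)/(1−k⁴)^(2/3) = 0.6637.
Mass saving = 1 − 0.6637 = 33.6 %.

33.6 %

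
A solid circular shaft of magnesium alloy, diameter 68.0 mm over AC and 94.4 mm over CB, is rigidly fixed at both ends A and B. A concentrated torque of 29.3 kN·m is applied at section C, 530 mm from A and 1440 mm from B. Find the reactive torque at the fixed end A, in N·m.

12400 N·m

Compatibility: T_A·a/J_AC = T_B·b/J_CB with T_A + T_B = T₀.
J_AC = 2.10×10^-6 m⁴, J_CB = 7.80×10^-6 m⁴, so T_A = T₀·(J_AC/a)/((J_AC/a)+(J_CB/b)) = 12380 N·m, T_B = 16920 N·m.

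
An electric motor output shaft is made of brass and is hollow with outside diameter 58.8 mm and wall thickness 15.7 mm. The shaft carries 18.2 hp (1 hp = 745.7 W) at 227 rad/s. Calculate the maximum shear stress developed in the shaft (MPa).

1.57 MPa

ω = 227 rad/s, so T = P/ω = 18.2×745.7 / 227.0 = 59.79 N·m.
J = π(d_o⁴ − d_i⁴)/32 = π(0.0588⁴ − 0.0274⁴)/32 = 1.118×10^-6 m⁴.
τ_max = T·r/J = 59.79 × 0.0294 / 1.118×10^-6 = 1.572×10^6 Pa.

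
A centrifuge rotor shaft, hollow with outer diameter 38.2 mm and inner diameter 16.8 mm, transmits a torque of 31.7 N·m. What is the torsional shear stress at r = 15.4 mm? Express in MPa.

2.43 MPa

J = π(d_o⁴ − d_i⁴)/32 = π(0.0382⁴ − 0.0168⁴)/32 = 2.012×10^-7 m⁴.
Shear stress varies linearly with radius: τ = T·r/J = 31.70 × 0.0154 / 2.012×10^-7 = 2.426×10^6 Pa.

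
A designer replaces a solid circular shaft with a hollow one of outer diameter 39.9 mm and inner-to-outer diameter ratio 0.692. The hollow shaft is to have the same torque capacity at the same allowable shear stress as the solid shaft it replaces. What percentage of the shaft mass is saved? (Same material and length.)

Equal τ_max and T ⇒ the solid shaft needs d_s³ = d_o³(1−k⁴), so d_s = 39.9·(1−0.692⁴)^(1/3) = 36.58 mm.
Area ratio A_h/A_s = d_o²(1−k²)/d_s² = (1−k²)/(1−k⁴)^(2/3) = 0.6200.
Mass saving = 1 − 0.6200 = 38.0 %.

38.0 %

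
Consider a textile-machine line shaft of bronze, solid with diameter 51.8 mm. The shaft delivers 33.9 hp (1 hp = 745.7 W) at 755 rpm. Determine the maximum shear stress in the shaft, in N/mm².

11.7 N/mm²

ω = 2π·755/60 = 79.06 rad/s, so T = P/ω = 33.9×745.7 / 79.06 = 319.7 N·m.
J = πd⁴/32 = π(0.0518)⁴/32 = 7.068×10^-7 m⁴.
τ_max = T·r/J = 319.7 × 0.0259 / 7.068×10^-7 = 1.172×10^7 Pa.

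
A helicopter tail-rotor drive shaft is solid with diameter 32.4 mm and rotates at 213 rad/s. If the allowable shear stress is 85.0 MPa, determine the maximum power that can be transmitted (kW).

121 kW

J = πd⁴/32 = π(0.0324)⁴/32 = 1.082×10^-7 m⁴.
T_max = τ_allow·J/r = 8.50×10^7 × 1.082×10^-7 / 0.0162 = 567.7 N·m.
ω = 213 rad/s, so P_max = T_max·ω = 1.209×10^5 W.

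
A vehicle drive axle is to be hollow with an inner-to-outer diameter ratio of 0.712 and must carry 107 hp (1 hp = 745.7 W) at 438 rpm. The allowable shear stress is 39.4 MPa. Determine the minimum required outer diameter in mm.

ω = 2π·438/60 = 45.87 rad/s, so T = P/ω = 107×745.7 / 45.87 = 1740 N·m.
For a hollow shaft with d_i/d_o = 0.712: τ_max = 16T/(π d_o³ (1−k⁴)), so d_o = [16T/(π τ_allow (1−k⁴))]^(1/3) = [16·1740/(π·3.94×10^7·0.7430)]^(1/3) = 0.06714 m.

67.1 mm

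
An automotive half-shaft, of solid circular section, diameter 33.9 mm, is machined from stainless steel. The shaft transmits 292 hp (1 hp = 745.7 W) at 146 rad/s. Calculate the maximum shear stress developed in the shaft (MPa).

ω = 146 rad/s, so T = P/ω = 292×745.7 / 146.0 = 1491 N·m.
J = πd⁴/32 = π(0.0339)⁴/32 = 1.297×10^-7 m⁴.
τ_max = T·r/J = 1491 × 0.0169 / 1.297×10^-7 = 1.950×10^8 Pa.

195 MPa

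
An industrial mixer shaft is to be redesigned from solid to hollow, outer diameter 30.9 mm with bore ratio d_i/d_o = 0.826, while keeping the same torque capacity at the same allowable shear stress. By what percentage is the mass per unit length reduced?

51.8 %

Equal τ_max and T ⇒ the solid shaft needs d_s³ = d_o³(1−k⁴), so d_s = 30.9·(1−0.826⁴)^(1/3) = 25.08 mm.
Area ratio A_h/A_s = d_o²(1−k²)/d_s² = (1−k²)/(1−k⁴)^(2/3) = 0.4824.
Mass saving = 1 − 0.4824 = 51.8 %.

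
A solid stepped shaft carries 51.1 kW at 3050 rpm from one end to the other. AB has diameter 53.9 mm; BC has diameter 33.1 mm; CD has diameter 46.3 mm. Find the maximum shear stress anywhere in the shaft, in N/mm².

22.5 N/mm²

ω = 2π·3050/60 = 319.4 rad/s, so T = P/ω = 51.1×10³ / 319.4 = 160.0 N·m.
Under the same torque, τ_max = 16T/(πd³) is largest where d is smallest — segment BC (d = 33.1 mm).
τ_max = 16·160.0/(π·(0.0331)³) = 2.247×10^7 Pa.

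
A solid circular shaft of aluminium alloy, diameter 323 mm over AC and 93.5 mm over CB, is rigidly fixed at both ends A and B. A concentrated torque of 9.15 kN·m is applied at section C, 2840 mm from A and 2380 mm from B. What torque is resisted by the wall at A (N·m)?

9070 N·m

Compatibility: T_A·a/J_AC = T_B·b/J_CB with T_A + T_B = T₀.
J_AC = 1.07×10^-3 m⁴, J_CB = 7.50×10^-6 m⁴, so T_A = T₀·(J_AC/a)/((J_AC/a)+(J_CB/b)) = 9074 N·m, T_B = 76.03 N·m.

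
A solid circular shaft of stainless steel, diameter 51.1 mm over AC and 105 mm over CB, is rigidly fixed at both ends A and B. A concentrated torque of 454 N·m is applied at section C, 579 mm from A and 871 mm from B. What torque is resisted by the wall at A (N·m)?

Compatibility: T_A·a/J_AC = T_B·b/J_CB with T_A + T_B = T₀.
J_AC = 6.69×10^-7 m⁴, J_CB = 1.19×10^-5 m⁴, so T_A = T₀·(J_AC/a)/((J_AC/a)+(J_CB/b)) = 35.33 N·m, T_B = 418.7 N·m.

35.3 N·m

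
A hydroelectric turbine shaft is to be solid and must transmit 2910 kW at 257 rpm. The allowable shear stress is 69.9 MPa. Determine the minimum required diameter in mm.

ω = 2π·257/60 = 26.91 rad/s, so T = P/ω = 2910×10³ / 26.91 = 108100 N·m.
For a solid shaft τ_max = 16T/(πd³), so d = (16T/(π τ_allow))^(1/3) = (16·108100/(π·6.99×10^7))^(1/3) = 0.1990 m.

199 mm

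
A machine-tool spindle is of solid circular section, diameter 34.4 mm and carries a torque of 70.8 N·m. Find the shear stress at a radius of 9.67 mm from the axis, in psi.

722 psi

J = πd⁴/32 = π(0.0344)⁴/32 = 1.375×10^-7 m⁴.
Shear stress varies linearly with radius: τ = T·r/J = 70.80 × 0.00967 / 1.375×10^-7 = 4.980×10^6 Pa.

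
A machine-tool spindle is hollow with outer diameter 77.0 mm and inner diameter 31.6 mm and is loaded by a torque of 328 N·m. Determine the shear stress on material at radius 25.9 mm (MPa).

2.53 MPa

J = π(d_o⁴ − d_i⁴)/32 = π(0.0770⁴ − 0.0316⁴)/32 = 3.353×10^-6 m⁴.
Shear stress varies linearly with radius: τ = T·r/J = 328.0 × 0.0259 / 3.353×10^-6 = 2.533×10^6 Pa.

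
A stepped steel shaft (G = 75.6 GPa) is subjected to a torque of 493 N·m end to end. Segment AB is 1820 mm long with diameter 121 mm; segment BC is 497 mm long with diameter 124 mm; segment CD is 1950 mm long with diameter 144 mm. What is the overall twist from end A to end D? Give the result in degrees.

J_AB = π(0.121)⁴/32 = 2.10×10^-5 m⁴; J_BC = π(0.124)⁴/32 = 2.32×10^-5 m⁴; J_CD = π(0.144)⁴/32 = 4.22×10^-5 m⁴.
θ = (T/G)·Σ L_i/J_i = (493.0/75.6×10⁹)·(1.82/2.10×10^-5 + 0.497/2.32×10^-5 + 1.95/4.22×10^-5) = 1.005×10^-3 rad.

0.0576°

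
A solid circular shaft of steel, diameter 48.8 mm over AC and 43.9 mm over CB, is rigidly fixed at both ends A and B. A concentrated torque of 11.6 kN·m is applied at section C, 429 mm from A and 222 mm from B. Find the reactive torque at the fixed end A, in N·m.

5120 N·m

Compatibility: T_A·a/J_AC = T_B·b/J_CB with T_A + T_B = T₀.
J_AC = 5.57×10^-7 m⁴, J_CB = 3.65×10^-7 m⁴, so T_A = T₀·(J_AC/a)/((J_AC/a)+(J_CB/b)) = 5120 N·m, T_B = 6480 N·m.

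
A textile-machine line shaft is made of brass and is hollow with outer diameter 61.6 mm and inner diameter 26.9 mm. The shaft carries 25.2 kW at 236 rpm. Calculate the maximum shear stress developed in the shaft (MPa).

23.1 MPa

ω = 2π·236/60 = 24.71 rad/s, so T = P/ω = 25.2×10³ / 24.71 = 1020 N·m.
J = π(d_o⁴ − d_i⁴)/32 = π(0.0616⁴ − 0.0269⁴)/32 = 1.362×10^-6 m⁴.
τ_max = T·r/J = 1020 × 0.0308 / 1.362×10^-6 = 2.306×10^7 Pa.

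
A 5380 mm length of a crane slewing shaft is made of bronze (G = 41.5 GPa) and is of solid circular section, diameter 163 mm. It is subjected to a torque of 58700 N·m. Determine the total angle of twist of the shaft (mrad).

J = πd⁴/32 = π(0.163)⁴/32 = 6.930×10^-5 m⁴.
θ = T·L/(G·J) = 58700 × 5.38 / (41.5×10⁹ × 6.930×10^-5) = 0.1098 rad.

110 mrad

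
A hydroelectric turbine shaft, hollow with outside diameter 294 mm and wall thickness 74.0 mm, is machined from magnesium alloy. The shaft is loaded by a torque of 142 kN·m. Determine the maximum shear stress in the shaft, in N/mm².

J = π(d_o⁴ − d_i⁴)/32 = π(0.294⁴ − 0.146⁴)/32 = 6.889×10^-4 m⁴.
τ_max = T·r/J = 142000 × 0.147 / 6.889×10^-4 = 3.030×10^7 Pa.

30.3 N/mm²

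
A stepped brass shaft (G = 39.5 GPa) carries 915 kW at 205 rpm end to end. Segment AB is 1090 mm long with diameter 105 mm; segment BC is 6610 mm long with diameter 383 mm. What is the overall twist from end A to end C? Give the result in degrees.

5.84°

ω = 2π·205/60 = 21.47 rad/s, so T = P/ω = 915×10³ / 21.47 = 42620 N·m.
J_AB = π(0.105)⁴/32 = 1.19×10^-5 m⁴; J_BC = π(0.383)⁴/32 = 2.11×10^-3 m⁴.
θ = (T/G)·Σ L_i/J_i = (42620/39.5×10⁹)·(1.09/1.19×10^-5 + 6.61/2.11×10^-3) = 0.1019 rad.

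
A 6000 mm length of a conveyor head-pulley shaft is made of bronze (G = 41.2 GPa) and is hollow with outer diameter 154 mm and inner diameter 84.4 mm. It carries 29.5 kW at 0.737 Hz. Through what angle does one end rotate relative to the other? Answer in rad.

0.0185 rad

ω = 2π·0.737 = 4.631 rad/s, so T = P/ω = 29.5×10³ / 4.631 = 6371 N·m.
J = π(d_o⁴ − d_i⁴)/32 = π(0.154⁴ − 0.0844⁴)/32 = 5.024×10^-5 m⁴.
θ = T·L/(G·J) = 6371 × 6.00 / (41.2×10⁹ × 5.024×10^-5) = 0.01847 rad.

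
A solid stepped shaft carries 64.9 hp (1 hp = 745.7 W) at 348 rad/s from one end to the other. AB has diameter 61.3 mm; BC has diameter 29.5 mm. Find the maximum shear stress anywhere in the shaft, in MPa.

ω = 348 rad/s, so T = P/ω = 64.9×745.7 / 348.0 = 139.1 N·m.
Under the same torque, τ_max = 16T/(πd³) is largest where d is smallest — segment BC (d = 29.5 mm).
τ_max = 16·139.1/(π·(0.0295)³) = 2.759×10^7 Pa.

27.6 MPa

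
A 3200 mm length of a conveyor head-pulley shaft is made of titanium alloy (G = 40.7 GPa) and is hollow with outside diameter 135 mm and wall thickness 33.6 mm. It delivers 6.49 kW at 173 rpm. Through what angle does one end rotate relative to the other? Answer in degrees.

0.0529°

ω = 2π·173/60 = 18.12 rad/s, so T = P/ω = 6.49×10³ / 18.12 = 358.2 N·m.
J = π(d_o⁴ − d_i⁴)/32 = π(0.135⁴ − 0.0678⁴)/32 = 3.053×10^-5 m⁴.
θ = T·L/(G·J) = 358.2 × 3.20 / (40.7×10⁹ × 3.053×10^-5) = 9.224×10^-4 rad.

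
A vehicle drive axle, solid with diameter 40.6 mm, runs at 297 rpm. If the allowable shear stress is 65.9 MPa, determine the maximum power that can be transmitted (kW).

26.9 kW

J = πd⁴/32 = π(0.0406)⁴/32 = 2.667×10^-7 m⁴.
T_max = τ_allow·J/r = 6.59×10^7 × 2.667×10^-7 / 0.0203 = 866.0 N·m.
ω = 2π·297/60 = 31.10 rad/s, so P_max = T_max·ω = 2.693×10^4 W.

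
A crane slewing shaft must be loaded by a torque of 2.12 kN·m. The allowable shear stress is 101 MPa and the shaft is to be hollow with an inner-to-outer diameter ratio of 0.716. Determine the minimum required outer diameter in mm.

52.5 mm

For a hollow shaft with d_i/d_o = 0.716: τ_max = 16T/(π d_o³ (1−k⁴)), so d_o = [16T/(π τ_allow (1−k⁴))]^(1/3) = [16·2120/(π·1.01×10^8·0.7372)]^(1/3) = 0.05254 m.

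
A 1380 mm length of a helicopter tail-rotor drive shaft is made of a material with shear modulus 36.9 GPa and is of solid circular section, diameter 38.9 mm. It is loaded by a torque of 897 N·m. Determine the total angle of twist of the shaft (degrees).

8.55°

J = πd⁴/32 = π(0.0389)⁴/32 = 2.248×10^-7 m⁴.
θ = T·L/(G·J) = 897.0 × 1.38 / (36.9×10⁹ × 2.248×10^-7) = 0.1492 rad.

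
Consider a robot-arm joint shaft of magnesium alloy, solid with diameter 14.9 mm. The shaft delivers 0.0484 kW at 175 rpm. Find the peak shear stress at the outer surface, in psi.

ω = 2π·175/60 = 18.33 rad/s, so T = P/ω = 0.0484×10³ / 18.33 = 2.641 N·m.
J = πd⁴/32 = π(0.0149)⁴/32 = 4.839×10^-9 m⁴.
τ_max = T·r/J = 2.641 × 0.00745 / 4.839×10^-9 = 4.066×10^6 Pa.

590 psi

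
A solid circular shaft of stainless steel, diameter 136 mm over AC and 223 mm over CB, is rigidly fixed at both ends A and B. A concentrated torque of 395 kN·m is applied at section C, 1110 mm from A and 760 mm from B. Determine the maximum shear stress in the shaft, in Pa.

1.66e8 Pa

Compatibility: T_A·a/J_AC = T_B·b/J_CB with T_A + T_B = T₀.
J_AC = 3.36×10^-5 m⁴, J_CB = 2.43×10^-4 m⁴, so T_A = T₀·(J_AC/a)/((J_AC/a)+(J_CB/b)) = 34180 N·m, T_B = 360800 N·m.
τ in each portion: τ_AC = 6.92×10^7 Pa, τ_CB = 1.66×10^8 Pa; maximum is in CB.
τ_max = T_CB·r/J = 360800·0.112/2.43×10^-4 = 1.657×10^8 Pa.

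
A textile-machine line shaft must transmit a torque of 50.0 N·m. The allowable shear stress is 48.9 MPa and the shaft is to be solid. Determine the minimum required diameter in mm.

17.3 mm

For a solid shaft τ_max = 16T/(πd³), so d = (16T/(π τ_allow))^(1/3) = (16·50.00/(π·4.89×10^7))^(1/3) = 0.01733 m.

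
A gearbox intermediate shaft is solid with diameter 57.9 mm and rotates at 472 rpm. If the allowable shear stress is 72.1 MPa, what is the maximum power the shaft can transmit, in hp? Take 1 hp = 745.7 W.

182 hp

J = πd⁴/32 = π(0.0579)⁴/32 = 1.103×10^-6 m⁴.
T_max = τ_allow·J/r = 7.21×10^7 × 1.103×10^-6 / 0.0290 = 2748 N·m.
ω = 2π·472/60 = 49.43 rad/s, so P_max = T_max·ω = 1.358×10^5 W.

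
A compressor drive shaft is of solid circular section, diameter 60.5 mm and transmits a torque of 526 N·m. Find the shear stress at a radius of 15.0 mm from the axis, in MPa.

6.00 MPa

J = πd⁴/32 = π(0.0605)⁴/32 = 1.315×10^-6 m⁴.
Shear stress varies linearly with radius: τ = T·r/J = 526.0 × 0.0150 / 1.315×10^-6 = 5.999×10^6 Pa.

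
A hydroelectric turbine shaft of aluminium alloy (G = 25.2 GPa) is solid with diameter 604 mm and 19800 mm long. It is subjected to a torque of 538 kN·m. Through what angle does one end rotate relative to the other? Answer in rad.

J = πd⁴/32 = π(0.604)⁴/32 = 0.01307 m⁴.
θ = T·L/(G·J) = 538000 × 19.8 / (25.2×10⁹ × 0.01307) = 0.03235 rad.

0.0324 rad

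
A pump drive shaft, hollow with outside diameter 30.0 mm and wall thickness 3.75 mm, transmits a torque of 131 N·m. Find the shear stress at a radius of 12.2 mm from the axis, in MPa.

29.4 MPa

J = π(d_o⁴ − d_i⁴)/32 = π(0.0300⁴ − 0.0225⁴)/32 = 5.436×10^-8 m⁴.
Shear stress varies linearly with radius: τ = T·r/J = 131.0 × 0.0122 / 5.436×10^-8 = 2.940×10^7 Pa.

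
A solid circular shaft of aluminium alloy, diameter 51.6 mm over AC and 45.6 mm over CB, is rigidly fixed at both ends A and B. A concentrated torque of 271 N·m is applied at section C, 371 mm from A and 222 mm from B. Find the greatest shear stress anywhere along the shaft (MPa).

Compatibility: T_A·a/J_AC = T_B·b/J_CB with T_A + T_B = T₀.
J_AC = 6.96×10^-7 m⁴, J_CB = 4.24×10^-7 m⁴, so T_A = T₀·(J_AC/a)/((J_AC/a)+(J_CB/b)) = 134.2 N·m, T_B = 136.8 N·m.
τ in each portion: τ_AC = 4.98×10^6 Pa, τ_CB = 7.35×10^6 Pa; maximum is in CB.
τ_max = T_CB·r/J = 136.8·0.0228/4.24×10^-7 = 7.347×10^6 Pa.

7.35 MPa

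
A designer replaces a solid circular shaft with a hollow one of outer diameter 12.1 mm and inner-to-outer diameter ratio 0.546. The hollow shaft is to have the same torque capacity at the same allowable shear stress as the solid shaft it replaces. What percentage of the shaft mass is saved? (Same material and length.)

25.3 %

Equal τ_max and T ⇒ the solid shaft needs d_s³ = d_o³(1−k⁴), so d_s = 12.1·(1−0.546⁴)^(1/3) = 11.73 mm.
Area ratio A_h/A_s = d_o²(1−k²)/d_s² = (1−k²)/(1−k⁴)^(2/3) = 0.7468.
Mass saving = 1 − 0.7468 = 25.3 %.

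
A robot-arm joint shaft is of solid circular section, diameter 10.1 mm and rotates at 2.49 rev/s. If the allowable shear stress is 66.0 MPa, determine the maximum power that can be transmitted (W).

J = πd⁴/32 = π(0.0101)⁴/32 = 1.022×10^-9 m⁴.
T_max = τ_allow·J/r = 6.60×10^7 × 1.022×10^-9 / 0.00505 = 13.35 N·m.
ω = 2π·2.49 = 15.65 rad/s, so P_max = T_max·ω = 208.9 W.

209 W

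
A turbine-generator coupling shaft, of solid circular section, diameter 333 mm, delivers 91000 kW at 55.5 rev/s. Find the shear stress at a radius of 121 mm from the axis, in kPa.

ω = 2π·55.5 = 348.7 rad/s, so T = P/ω = 91000×10³ / 348.7 = 261000 N·m.
J = πd⁴/32 = π(0.333)⁴/32 = 1.207×10^-3 m⁴.
Shear stress varies linearly with radius: τ = T·r/J = 261000 × 0.121 / 1.207×10^-3 = 2.616×10^7 Pa.

26200 kPa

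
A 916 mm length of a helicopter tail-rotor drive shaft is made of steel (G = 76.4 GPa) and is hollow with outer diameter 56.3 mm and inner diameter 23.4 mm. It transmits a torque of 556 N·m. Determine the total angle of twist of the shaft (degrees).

J = π(d_o⁴ − d_i⁴)/32 = π(0.0563⁴ − 0.0234⁴)/32 = 9.569×10^-7 m⁴.
θ = T·L/(G·J) = 556.0 × 0.916 / (76.4×10⁹ × 9.569×10^-7) = 6.966×10^-3 rad.

0.399°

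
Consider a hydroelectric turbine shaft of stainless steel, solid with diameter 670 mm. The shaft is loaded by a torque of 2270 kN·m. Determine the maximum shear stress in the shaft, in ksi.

J = πd⁴/32 = π(0.670)⁴/32 = 0.01978 m⁴.
τ_max = T·r/J = 2.270e6 × 0.335 / 0.01978 = 3.844×10^7 Pa.

5.58 ksi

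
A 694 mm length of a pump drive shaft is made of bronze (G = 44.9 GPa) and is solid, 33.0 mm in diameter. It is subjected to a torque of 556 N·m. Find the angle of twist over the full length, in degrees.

4.23°

J = πd⁴/32 = π(0.0330)⁴/32 = 1.164×10^-7 m⁴.
θ = T·L/(G·J) = 556.0 × 0.694 / (44.9×10⁹ × 1.164×10^-7) = 0.07381 rad.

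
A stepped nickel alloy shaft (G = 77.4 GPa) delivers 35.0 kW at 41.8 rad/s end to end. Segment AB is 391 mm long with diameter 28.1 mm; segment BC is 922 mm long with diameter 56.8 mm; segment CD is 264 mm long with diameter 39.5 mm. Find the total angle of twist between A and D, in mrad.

ω = 41.8 rad/s, so T = P/ω = 35.0×10³ / 41.80 = 837.3 N·m.
J_AB = π(0.0281)⁴/32 = 6.12×10^-8 m⁴; J_BC = π(0.0568)⁴/32 = 1.02×10^-6 m⁴; J_CD = π(0.0395)⁴/32 = 2.39×10^-7 m⁴.
θ = (T/G)·Σ L_i/J_i = (837.3/77.4×10⁹)·(0.391/6.12×10^-8 + 0.922/1.02×10^-6 + 0.264/2.39×10^-7) = 0.09081 rad.

90.8 mrad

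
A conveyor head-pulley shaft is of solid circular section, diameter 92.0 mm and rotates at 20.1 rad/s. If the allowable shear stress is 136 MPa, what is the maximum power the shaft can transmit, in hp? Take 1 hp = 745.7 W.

560 hp

J = πd⁴/32 = π(0.0920)⁴/32 = 7.033×10^-6 m⁴.
T_max = τ_allow·J/r = 1.36×10^8 × 7.033×10^-6 / 0.0460 = 20790 N·m.
ω = 20.1 rad/s, so P_max = T_max·ω = 4.180×10^5 W.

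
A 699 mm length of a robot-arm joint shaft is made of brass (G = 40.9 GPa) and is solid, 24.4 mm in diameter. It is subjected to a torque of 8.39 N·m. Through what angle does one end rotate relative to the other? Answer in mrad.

4.12 mrad

J = πd⁴/32 = π(0.0244)⁴/32 = 3.480×10^-8 m⁴.
θ = T·L/(G·J) = 8.390 × 0.699 / (40.9×10⁹ × 3.480×10^-8) = 4.121×10^-3 rad.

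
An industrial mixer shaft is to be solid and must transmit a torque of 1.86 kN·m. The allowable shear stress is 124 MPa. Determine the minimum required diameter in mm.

42.4 mm

For a solid shaft τ_max = 16T/(πd³), so d = (16T/(π τ_allow))^(1/3) = (16·1860/(π·1.24×10^8))^(1/3) = 0.04243 m.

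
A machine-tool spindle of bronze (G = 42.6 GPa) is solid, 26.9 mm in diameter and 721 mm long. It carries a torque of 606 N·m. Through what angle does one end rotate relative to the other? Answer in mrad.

200 mrad

J = πd⁴/32 = π(0.0269)⁴/32 = 5.141×10^-8 m⁴.
θ = T·L/(G·J) = 606.0 × 0.721 / (42.6×10⁹ × 5.141×10^-8) = 0.1995 rad.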